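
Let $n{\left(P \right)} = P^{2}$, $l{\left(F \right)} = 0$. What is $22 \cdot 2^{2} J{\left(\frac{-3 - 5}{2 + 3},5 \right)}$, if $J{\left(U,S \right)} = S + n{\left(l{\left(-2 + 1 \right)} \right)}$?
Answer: $440$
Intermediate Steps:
$J{\left(U,S \right)} = S$ ($J{\left(U,S \right)} = S + 0^{2} = S + 0 = S$)
$22 \cdot 2^{2} J{\left(\frac{-3 - 5}{2 + 3},5 \right)} = 22 \cdot 2^{2} \cdot 5 = 22 \cdot 4 \cdot 5 = 88 \cdot 5 = 440$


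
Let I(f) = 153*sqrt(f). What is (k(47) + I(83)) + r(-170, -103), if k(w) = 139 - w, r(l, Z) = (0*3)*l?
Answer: 92 + 153*sqrt(83) ≈ 1485.9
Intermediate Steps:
r(l, Z) = 0 (r(l, Z) = 0*l = 0)
(k(47) + I(83)) + r(-170, -103) = ((139 - 1*47) + 153*sqrt(83)) + 0 = ((139 - 47) + 153*sqrt(83)) + 0 = (92 + 153*sqrt(83)) + 0 = 92 + 153*sqrt(83)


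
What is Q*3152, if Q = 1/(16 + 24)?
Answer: 394/5 ≈ 78.800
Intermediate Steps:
Q = 1/40 ≈ 0.025000
Q*3152 = (1/40)*3152 = 394/5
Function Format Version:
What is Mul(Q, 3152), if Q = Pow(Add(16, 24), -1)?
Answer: Rational(394, 5) ≈ 78.800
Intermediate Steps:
Q = Rational(1, 40) (Q = Pow(40, -1) = Rational(1, 40) ≈ 0.025000)
Mul(Q, 3152) = Mul(Rational(1, 40), 3152) = Rational(394, 5)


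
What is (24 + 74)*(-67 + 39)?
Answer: -2744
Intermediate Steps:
(24 + 74)*(-67 + 39) = 98*(-28) = -2744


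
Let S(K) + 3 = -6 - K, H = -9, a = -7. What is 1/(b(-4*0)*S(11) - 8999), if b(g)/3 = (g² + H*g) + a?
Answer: -1/8579 ≈ -0.00011656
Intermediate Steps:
b(g) = -21 - 27*g + 3*g² (b(g) = 3*((g² - 9*g) - 7) = 3*(-7 + g² - 9*g) = -21 - 27*g + 3*g²)
S(K) = -9 - K (S(K) = -3 + (-6 - K) = -9 - K)
1/(b(-4*0)*S(11) - 8999) = 1/((-21 - (-108)*0 + 3*(-4*0)²)*(-9 - 1*11) - 8999) = 1/((-21 - 27*0 + 3*0²)*(-9 - 11) - 8999) = 1/((-21 + 0 + 3*0)*(-20) - 8999) = 1/((-21 + 0 + 0)*(-20) - 8999) = 1/(-21*(-20) - 8999) = 1/(420 - 8999) = 1/(-8579) = -1/8579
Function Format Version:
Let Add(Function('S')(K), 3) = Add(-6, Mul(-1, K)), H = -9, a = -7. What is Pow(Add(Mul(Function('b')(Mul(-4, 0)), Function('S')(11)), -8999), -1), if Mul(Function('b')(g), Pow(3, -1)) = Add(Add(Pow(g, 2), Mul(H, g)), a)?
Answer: Rational(-1, 8579) ≈ -0.00011656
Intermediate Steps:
Function('b')(g) = Add(-21, Mul(-27, g), Mul(3, Pow(g, 2))) (Function('b')(g) = Mul(3, Add(Add(Pow(g, 2), Mul(-9, g)), -7)) = Mul(3, Add(-7, Pow(g, 2), Mul(-9, g))) = Add(-21, Mul(-27, g), Mul(3, Pow(g, 2))))
Function('S')(K) = Add(-9, Mul(-1, K)) (Function('S')(K) = Add(-3, Add(-6, Mul(-1, K))) = Add(-9, Mul(-1, K)))
Pow(Add(Mul(Function('b')(Mul(-4, 0)), Function('S')(11)), -8999), -1) = Pow(Add(Mul(Add(-21, Mul(-27, Mul(-4, 0)), Mul(3, Pow(Mul(-4, 0), 2))), Add(-9, Mul(-1, 11))), -8999), -1) = Pow(Add(Mul(Add(-21, Mul(-27, 0), Mul(3, Pow(0, 2))), Add(-9, -11)), -8999), -1) = Pow(Add(Mul(Add(-21, 0, Mul(3, 0)), -20), -8999), -1) = Pow(Add(Mul(Add(-21, 0, 0), -20), -8999), -1) = Pow(Add(Mul(-21, -20), -8999), -1) = Pow(Add(420, -8999), -1) = Pow(-8579, -1) = Rational(-1, 8579)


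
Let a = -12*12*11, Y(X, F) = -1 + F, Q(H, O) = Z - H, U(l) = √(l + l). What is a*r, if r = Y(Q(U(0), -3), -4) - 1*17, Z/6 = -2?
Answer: 34848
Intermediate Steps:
Z = -12 (Z = 6*(-2) = -12)
U(l) = √2*√l (U(l) = √(2*l) = √2*√l)
Q(H, O) = -12 - H
r = -22 (r = (-1 - 4) - 1*17 = -5 - 17 = -22)
a = -1584 (a = -144*11 = -1584)
a*r = -1584*(-22) = 34848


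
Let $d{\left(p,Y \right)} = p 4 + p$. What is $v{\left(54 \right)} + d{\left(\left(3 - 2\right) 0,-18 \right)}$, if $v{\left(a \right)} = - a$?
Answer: $-54$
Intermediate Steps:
$d{\left(p,Y \right)} = 5 p$ ($d{\left(p,Y \right)} = 4 p + p = 5 p$)
$v{\left(54 \right)} + d{\left(\left(3 - 2\right) 0,-18 \right)} = \left(-1\right) 54 + 5 \left(3 - 2\right) 0 = -54 + 5 \cdot 1 \cdot 0 = -54 + 5 \cdot 0 = -54 + 0 = -54$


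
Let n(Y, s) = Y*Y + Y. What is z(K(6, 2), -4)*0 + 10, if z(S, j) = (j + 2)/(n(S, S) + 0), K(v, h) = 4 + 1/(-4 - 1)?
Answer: 10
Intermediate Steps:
K(v, h) = 19/5 (K(v, h) = 4 + 1/(-5) = 4 - ⅕ = 19/5)
n(Y, s) = Y + Y² (n(Y, s) = Y² + Y = Y + Y²)
z(S, j) = (2 + j)/(S*(1 + S)) (z(S, j) = (j + 2)/(S*(1 + S) + 0) = (2 + j)/((S*(1 + S))) = (2 + j)*(1/(S*(1 + S))) = (2 + j)/(S*(1 + S)))
z(K(6, 2), -4)*0 + 10 = ((2 - 4)/((19/5)*(1 + 19/5)))*0 + 10 = ((5/19)*(-2)/(24/5))*0 + 10 = ((5/19)*(5/24)*(-2))*0 + 10 = -25/228*0 + 10 = 0 + 10 = 10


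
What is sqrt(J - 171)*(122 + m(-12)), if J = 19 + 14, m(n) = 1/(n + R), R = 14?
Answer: 245*I*sqrt(138)/2 ≈ 1439.0*I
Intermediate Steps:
m(n) = 1/(14 + n) (m(n) = 1/(n + 14) = 1/(14 + n))
J = 33
sqrt(J - 171)*(122 + m(-12)) = sqrt(33 - 171)*(122 + 1/(14 - 12)) = sqrt(-138)*(122 + 1/2) = (I*sqrt(138))*(122 + 1/2) = (I*sqrt(138))*(245/2) = 245*I*sqrt(138)/2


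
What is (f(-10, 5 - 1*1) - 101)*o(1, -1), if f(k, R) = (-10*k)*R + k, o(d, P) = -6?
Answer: -1734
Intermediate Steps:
f(k, R) = k - 10*R*k (f(k, R) = -10*R*k + k = k - 10*R*k)
(f(-10, 5 - 1*1) - 101)*o(1, -1) = (-10*(1 - 10*(5 - 1*1)) - 101)*(-6) = (-10*(1 - 10*(5 - 1)) - 101)*(-6) = (-10*(1 - 10*4) - 101)*(-6) = (-10*(1 - 40) - 101)*(-6) = (-10*(-39) - 101)*(-6) = (390 - 101)*(-6) = 289*(-6) = -1734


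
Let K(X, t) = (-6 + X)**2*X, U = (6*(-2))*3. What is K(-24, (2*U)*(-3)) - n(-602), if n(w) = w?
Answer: -20998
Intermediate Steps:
U = -36 (U = -12*3 = -36)
K(X, t) = X*(-6 + X)**2
K(-24, (2*U)*(-3)) - n(-602) = -24*(-6 - 24)**2 - 1*(-602) = -24*(-30)**2 + 602 = -24*900 + 602 = -21600 + 602 = -20998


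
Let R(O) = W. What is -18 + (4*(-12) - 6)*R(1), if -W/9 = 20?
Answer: 9702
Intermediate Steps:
W = -180 (W = -9*20 = -180)
R(O) = -180
-18 + (4*(-12) - 6)*R(1) = -18 + (4*(-12) - 6)*(-180) = -18 + (-48 - 6)*(-180) = -18 - 54*(-180) = -18 + 9720 = 9702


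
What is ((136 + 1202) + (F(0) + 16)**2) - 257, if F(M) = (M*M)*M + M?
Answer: 1337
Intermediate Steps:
F(M) = M + M**3 (F(M) = M**2*M + M = M**3 + M = M + M**3)
((136 + 1202) + (F(0) + 16)**2) - 257 = ((136 + 1202) + ((0 + 0**3) + 16)**2) - 257 = (1338 + ((0 + 0) + 16)**2) - 257 = (1338 + (0 + 16)**2) - 257 = (1338 + 16**2) - 257 = (1338 + 256) - 257 = 1594 - 257 = 1337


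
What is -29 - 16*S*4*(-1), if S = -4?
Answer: -285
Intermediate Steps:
-29 - 16*S*4*(-1) = -29 - (-64)*4*(-1) = -29 - (-64)*(-4) = -29 - 16*16 = -29 - 256 = -285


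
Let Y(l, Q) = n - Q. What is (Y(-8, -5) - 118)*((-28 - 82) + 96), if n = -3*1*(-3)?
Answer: 1456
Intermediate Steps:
n = 9 (n = -3*(-3) = 9)
Y(l, Q) = 9 - Q
(Y(-8, -5) - 118)*((-28 - 82) + 96) = ((9 - 1*(-5)) - 118)*((-28 - 82) + 96) = ((9 + 5) - 118)*(-110 + 96) = (14 - 118)*(-14) = -104*(-14) = 1456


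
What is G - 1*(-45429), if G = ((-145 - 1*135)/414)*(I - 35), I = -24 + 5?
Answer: 1045707/23 ≈ 45466.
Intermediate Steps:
I = -19
G = 840/23 (G = ((-145 - 1*135)/414)*(-19 - 35) = ((-145 - 135)*(1/414))*(-54) = -280*1/414*(-54) = -140/207*(-54) = 840/23 ≈ 36.522)
G - 1*(-45429) = 840/23 - 1*(-45429) = 840/23 + 45429 = 1045707/23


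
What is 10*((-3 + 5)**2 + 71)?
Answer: 750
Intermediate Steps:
10*((-3 + 5)**2 + 71) = 10*(2**2 + 71) = 10*(4 + 71) = 10*75 = 750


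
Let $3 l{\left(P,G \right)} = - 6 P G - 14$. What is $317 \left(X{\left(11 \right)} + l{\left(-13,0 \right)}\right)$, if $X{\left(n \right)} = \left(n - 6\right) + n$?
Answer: $\frac{10778}{3} \approx 3592.7$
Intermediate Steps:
$l{\left(P,G \right)} = - \frac{14}{3} - 2 G P$ ($l{\left(P,G \right)} = \frac{- 6 P G - 14}{3} = \frac{- 6 G P - 14}{3} = \frac{-14 - 6 G P}{3} = - \frac{14}{3} - 2 G P$)
$X{\left(n \right)} = -6 + 2 n$ ($X{\left(n \right)} = \left(-6 + n\right) + n = -6 + 2 n$)
$317 \left(X{\left(11 \right)} + l{\left(-13,0 \right)}\right) = 317 \left(\left(-6 + 2 \cdot 11\right) - \left(\frac{14}{3} + 0 \left(-13\right)\right)\right) = 317 \left(\left(-6 + 22\right) + \left(- \frac{14}{3} + 0\right)\right) = 317 \left(16 - \frac{14}{3}\right) = 317 \cdot \frac{34}{3} = \frac{10778}{3}$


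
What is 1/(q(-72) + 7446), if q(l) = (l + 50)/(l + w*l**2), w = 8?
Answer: 20700/154132189 ≈ 0.00013430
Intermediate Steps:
q(l) = (50 + l)/(l + 8*l**2) (q(l) = (l + 50)/(l + 8*l**2) = (50 + l)/(l + 8*l**2))
1/(q(-72) + 7446) = 1/((50 - 72)/((-72)*(1 + 8*(-72))) + 7446) = 1/(-1/72*(-22)/(1 - 576) + 7446) = 1/(-1/72*(-22)/(-575) + 7446) = 1/(-1/72*(-1/575)*(-22) + 7446) = 1/(-11/20700 + 7446) = 1/(154132189/20700) = 20700/154132189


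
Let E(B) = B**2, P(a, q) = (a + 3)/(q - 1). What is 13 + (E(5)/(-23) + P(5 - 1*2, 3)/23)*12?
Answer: 35/23 ≈ 1.5217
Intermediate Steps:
P(a, q) = (3 + a)/(-1 + q)
13 + (E(5)/(-23) + P(5 - 1*2, 3)/23)*12 = 13 + (5**2/(-23) + ((3 + (5 - 1*2))/(-1 + 3))/23)*12 = 13 + (25*(-1/23) + ((3 + (5 - 2))/2)*(1/23))*12 = 13 + (-25/23 + ((3 + 3)/2)*(1/23))*12 = 13 + (-25/23 + ((1/2)*6)*(1/23))*12 = 13 + (-25/23 + 3*(1/23))*12 = 13 + (-25/23 + 3/23)*12 = 13 - 22/23*12 = 13 - 264/23 = 35/23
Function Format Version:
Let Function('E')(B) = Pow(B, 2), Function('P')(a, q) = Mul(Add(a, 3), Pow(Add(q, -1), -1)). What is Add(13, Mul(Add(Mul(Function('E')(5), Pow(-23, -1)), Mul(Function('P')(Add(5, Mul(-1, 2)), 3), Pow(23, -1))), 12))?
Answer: Rational(35, 23) ≈ 1.5217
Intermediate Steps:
Function('P')(a, q) = Mul(Pow(Add(-1, q), -1), Add(3, a)) (Function('P')(a, q) = Mul(Add(3, a), Pow(Add(-1, q), -1)) = Mul(Pow(Add(-1, q), -1), Add(3, a)))
Add(13, Mul(Add(Mul(Function('E')(5), Pow(-23, -1)), Mul(Function('P')(Add(5, Mul(-1, 2)), 3), Pow(23, -1))), 12)) = Add(13, Mul(Add(Mul(Pow(5, 2), Pow(-23, -1)), Mul(Mul(Pow(Add(-1, 3), -1), Add(3, Add(5, Mul(-1, 2)))), Pow(23, -1))), 12)) = Add(13, Mul(Add(Mul(25, Rational(-1, 23)), Mul(Mul(Pow(2, -1), Add(3, Add(5, -2))), Rational(1, 23))), 12)) = Add(13, Mul(Add(Rational(-25, 23), Mul(Mul(Rational(1, 2), Add(3, 3)), Rational(1, 23))), 12)) = Add(13, Mul(Add(Rational(-25, 23), Mul(Mul(Rational(1, 2), 6), Rational(1, 23))), 12)) = Add(13, Mul(Add(Rational(-25, 23), Mul(3, Rational(1, 23))), 12)) = Add(13, Mul(Add(Rational(-25, 23), Rational(3, 23)), 12)) = Add(13, Mul(Rational(-22, 23), 12)) = Add(13, Rational(-264, 23)) = Rational(35, 23)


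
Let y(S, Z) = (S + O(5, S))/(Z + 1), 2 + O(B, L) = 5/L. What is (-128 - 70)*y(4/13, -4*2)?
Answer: 74943/182 ≈ 411.77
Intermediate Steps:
O(B, L) = -2 + 5/L
y(S, Z) = (-2 + S + 5/S)/(1 + Z) (y(S, Z) = (S + (-2 + 5/S))/(Z + 1) = (-2 + S + 5/S)/(1 + Z))
(-128 - 70)*y(4/13, -4*2) = (-128 - 70)*((5 + (4/13)*(-2 + 4/13))/(((4/13))*(1 - 4*2))) = -198*(5 + (4*(1/13))*(-2 + 4*(1/13)))/((4*(1/13))*(1 - 8)) = -198*(5 + 4*(-2 + 4/13)/13)/(4/13*(-7)) = -1287*(-1)*(5 + (4/13)*(-22/13))/(2*7) = -1287*(-1)*(5 - 88/169)/(2*7) = -1287*(-1)*757/(2*7*169) = -198*(-757/364) = 74943/182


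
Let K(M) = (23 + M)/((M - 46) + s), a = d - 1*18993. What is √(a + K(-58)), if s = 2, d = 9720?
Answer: I*√96472722/102 ≈ 96.295*I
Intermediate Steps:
a = -9273 (a = 9720 - 1*18993 = 9720 - 18993 = -9273)
K(M) = (23 + M)/(-44 + M) (K(M) = (23 + M)/((M - 46) + 2) = (23 + M)/((-46 + M) + 2) = (23 + M)/(-44 + M))
√(a + K(-58)) = √(-9273 + (23 - 58)/(-44 - 58)) = √(-9273 - 35/(-102)) = √(-9273 - 1/102*(-35)) = √(-9273 + 35/102) = √(-945811/102) = I*√96472722/102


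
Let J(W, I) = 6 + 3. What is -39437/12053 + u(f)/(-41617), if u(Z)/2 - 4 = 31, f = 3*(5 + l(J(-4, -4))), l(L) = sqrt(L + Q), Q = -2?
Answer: -1642093339/501609701 ≈ -3.2736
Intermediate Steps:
J(W, I) = 9
l(L) = sqrt(-2 + L) (l(L) = sqrt(L - 2) = sqrt(-2 + L))
f = 15 + 3*sqrt(7) (f = 3*(5 + sqrt(-2 + 9)) = 3*(5 + sqrt(7)) = 15 + 3*sqrt(7) ≈ 22.937)
u(Z) = 70 (u(Z) = 8 + 2*31 = 8 + 62 = 70)
-39437/12053 + u(f)/(-41617) = -39437/12053 + 70/(-41617) = -39437*1/12053 + 70*(-1/41617) = -39437/12053 - 70/41617 = -1642093339/501609701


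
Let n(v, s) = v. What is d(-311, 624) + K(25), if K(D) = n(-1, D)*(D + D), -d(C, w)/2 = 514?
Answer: -1078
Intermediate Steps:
d(C, w) = -1028 (d(C, w) = -2*514 = -1028)
K(D) = -2*D (K(D) = -(D + D) = -2*D)
d(-311, 624) + K(25) = -1028 - 2*25 = -1028 - 50 = -1078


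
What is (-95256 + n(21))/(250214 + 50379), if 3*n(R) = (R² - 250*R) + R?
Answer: -96852/300593 ≈ -0.32220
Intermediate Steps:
n(R) = -83*R + R²/3 (n(R) = ((R² - 250*R) + R)/3 = (R² - 249*R)/3 = -83*R + R²/3)
(-95256 + n(21))/(250214 + 50379) = (-95256 + (⅓)*21*(-249 + 21))/(250214 + 50379) = (-95256 + (⅓)*21*(-228))/300593 = (-95256 - 1596)*(1/300593) = -96852*1/300593 = -96852/300593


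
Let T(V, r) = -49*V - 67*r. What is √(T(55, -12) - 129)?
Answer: 2*I*√505 ≈ 44.944*I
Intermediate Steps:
T(V, r) = -67*r - 49*V
√(T(55, -12) - 129) = √((-67*(-12) - 49*55) - 129) = √((804 - 2695) - 129) = √(-1891 - 129) = √(-2020) = 2*I*√505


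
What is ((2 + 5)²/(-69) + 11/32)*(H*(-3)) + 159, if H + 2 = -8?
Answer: 54467/368 ≈ 148.01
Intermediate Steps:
H = -10 (H = -2 - 8 = -10)
((2 + 5)²/(-69) + 11/32)*(H*(-3)) + 159 = ((2 + 5)²/(-69) + 11/32)*(-10*(-3)) + 159 = (7²*(-1/69) + 11*(1/32))*30 + 159 = (49*(-1/69) + 11/32)*30 + 159 = (-49/69 + 11/32)*30 + 159 = -809/2208*30 + 159 = -4045/368 + 159 = 54467/368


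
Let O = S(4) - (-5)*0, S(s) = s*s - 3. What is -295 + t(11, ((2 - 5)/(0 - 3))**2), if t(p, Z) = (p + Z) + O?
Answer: -270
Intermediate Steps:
S(s) = -3 + s**2 (S(s) = s**2 - 3 = -3 + s**2)
O = 13 (O = (-3 + 4**2) - (-5)*0 = (-3 + 16) - 1*0 = 13 + 0 = 13)
t(p, Z) = 13 + Z + p (t(p, Z) = (p + Z) + 13 = (Z + p) + 13 = 13 + Z + p)
-295 + t(11, ((2 - 5)/(0 - 3))**2) = -295 + (13 + ((2 - 5)/(0 - 3))**2 + 11) = -295 + (13 + (-3/(-3))**2 + 11) = -295 + (13 + (-3*(-1/3))**2 + 11) = -295 + (13 + 1**2 + 11) = -295 + (13 + 1 + 11) = -295 + 25 = -270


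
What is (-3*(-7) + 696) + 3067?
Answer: 3784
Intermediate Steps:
(-3*(-7) + 696) + 3067 = (21 + 696) + 3067 = 717 + 3067 = 3784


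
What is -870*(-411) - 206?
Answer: 357364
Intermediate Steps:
-870*(-411) - 206 = 357570 - 206 = 357364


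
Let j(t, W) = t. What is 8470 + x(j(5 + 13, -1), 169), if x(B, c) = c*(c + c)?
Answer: 65592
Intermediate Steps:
x(B, c) = 2*c² (x(B, c) = c*(2*c) = 2*c²)
8470 + x(j(5 + 13, -1), 169) = 8470 + 2*169² = 8470 + 2*28561 = 8470 + 57122 = 65592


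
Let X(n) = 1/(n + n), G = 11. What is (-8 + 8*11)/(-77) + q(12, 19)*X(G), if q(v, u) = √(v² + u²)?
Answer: -80/77 + √505/22 ≈ -0.017497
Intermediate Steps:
q(v, u) = √(u² + v²)
X(n) = 1/(2*n)
(-8 + 8*11)/(-77) + q(12, 19)*X(G) = (-8 + 8*11)/(-77) + √(19² + 12²)*((½)/11) = (-8 + 88)*(-1/77) + √(361 + 144)*((½)*(1/11)) = 80*(-1/77) + √505*(1/22) = -80/77 + √505/22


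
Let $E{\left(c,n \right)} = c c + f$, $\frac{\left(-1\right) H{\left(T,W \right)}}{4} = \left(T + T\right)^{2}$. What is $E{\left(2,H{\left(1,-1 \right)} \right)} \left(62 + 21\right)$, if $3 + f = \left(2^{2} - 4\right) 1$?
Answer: $83$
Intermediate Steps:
$H{\left(T,W \right)} = - 16 T^{2}$ ($H{\left(T,W \right)} = - 4 \left(T + T\right)^{2} = - 4 \left(2 T\right)^{2} = - 4 \cdot 4 T^{2} = - 16 T^{2}$)
$f = -3$ ($f = -3 + \left(2^{2} - 4\right) 1 = -3 + \left(4 - 4\right) 1 = -3 + 0 \cdot 1 = -3 + 0 = -3$)
$E{\left(c,n \right)} = -3 + c^{2}$ ($E{\left(c,n \right)} = c c - 3 = c^{2} - 3 = -3 + c^{2}$)
$E{\left(2,H{\left(1,-1 \right)} \right)} \left(62 + 21\right) = \left(-3 + 2^{2}\right) \left(62 + 21\right) = \left(-3 + 4\right) 83 = 1 \cdot 83 = 83$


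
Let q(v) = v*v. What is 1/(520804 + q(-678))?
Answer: 1/980488 ≈ 1.0199e-6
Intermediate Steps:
q(v) = v**2
1/(520804 + q(-678)) = 1/(520804 + (-678)**2) = 1/(520804 + 459684) = 1/980488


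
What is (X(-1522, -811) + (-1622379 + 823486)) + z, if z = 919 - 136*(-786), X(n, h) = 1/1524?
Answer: -1053202871/1524 ≈ -6.9108e+5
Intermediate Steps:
X(n, h) = 1/1524
z = 107815 (z = 919 + 106896 = 107815)
(X(-1522, -811) + (-1622379 + 823486)) + z = (1/1524 + (-1622379 + 823486)) + 107815 = (1/1524 - 798893) + 107815 = -1217512931/1524 + 107815 = -1053202871/1524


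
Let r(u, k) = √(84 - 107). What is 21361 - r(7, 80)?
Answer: 21361 - I*√23 ≈ 21361.0 - 4.7958*I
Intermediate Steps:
r(u, k) = I*√23 (r(u, k) = √(-23) = I*√23)
21361 - r(7, 80) = 21361 - I*√23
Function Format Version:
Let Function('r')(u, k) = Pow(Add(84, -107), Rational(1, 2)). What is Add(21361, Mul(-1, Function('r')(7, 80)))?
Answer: Add(21361, Mul(-1, I, Pow(23, Rational(1, 2)))) ≈ Add(21361., Mul(-4.7958, I))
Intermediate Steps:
Function('r')(u, k) = Mul(I, Pow(23, Rational(1, 2))) (Function('r')(u, k) = Pow(-23, Rational(1, 2)) = Mul(I, Pow(23, Rational(1, 2))))
Add(21361, Mul(-1, Function('r')(7, 80))) = Add(21361, Mul(-1, Mul(I, Pow(23, Rational(1, 2))))) = Add(21361, Mul(-1, I, Pow(23, Rational(1, 2))))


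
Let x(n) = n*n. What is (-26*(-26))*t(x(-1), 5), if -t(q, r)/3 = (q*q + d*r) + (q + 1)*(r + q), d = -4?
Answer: 14196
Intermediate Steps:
x(n) = n²
t(q, r) = -3*q² + 12*r - 3*(1 + q)*(q + r) (t(q, r) = -3*((q*q - 4*r) + (q + 1)*(r + q)) = -3*((q² - 4*r) + (1 + q)*(q + r)) = -3*(q² - 4*r + (1 + q)*(q + r)) = -3*q² + 12*r - 3*(1 + q)*(q + r))
(-26*(-26))*t(x(-1), 5) = (-26*(-26))*(-6*((-1)²)² - 3*(-1)² + 9*5 - 3*(-1)²*5) = 676*(-6*1² - 3*1 + 45 - 3*1*5) = 676*(-6*1 - 3 + 45 - 15) = 676*(-6 - 3 + 45 - 15) = 676*21 = 14196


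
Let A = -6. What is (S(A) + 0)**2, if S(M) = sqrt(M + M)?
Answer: -12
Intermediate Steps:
S(M) = sqrt(2)*sqrt(M) (S(M) = sqrt(2*M) = sqrt(2)*sqrt(M))
(S(A) + 0)**2 = (sqrt(2)*sqrt(-6) + 0)**2 = (sqrt(2)*(I*sqrt(6)) + 0)**2 = (2*I*sqrt(3) + 0)**2 = (2*I*sqrt(3))**2 = -12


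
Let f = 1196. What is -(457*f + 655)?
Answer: -547227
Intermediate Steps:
-(457*f + 655) = -(457*1196 + 655) = -(546572 + 655) = -1*547227 = -547227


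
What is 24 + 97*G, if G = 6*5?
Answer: 2934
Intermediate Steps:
G = 30
24 + 97*G = 24 + 97*30 = 24 + 2910 = 2934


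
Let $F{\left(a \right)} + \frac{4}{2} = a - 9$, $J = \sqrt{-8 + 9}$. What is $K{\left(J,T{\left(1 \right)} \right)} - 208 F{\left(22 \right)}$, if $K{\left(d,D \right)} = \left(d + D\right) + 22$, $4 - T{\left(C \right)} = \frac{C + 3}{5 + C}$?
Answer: $- \frac{6785}{3} \approx -2261.7$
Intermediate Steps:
$T{\left(C \right)} = 4 - \frac{3 + C}{5 + C}$ ($T{\left(C \right)} = 4 - \frac{C + 3}{5 + C} = 4 - \frac{3 + C}{5 + C}$)
$J = 1$ ($J = \sqrt{1} = 1$)
$K{\left(d,D \right)} = 22 + D + d$ ($K{\left(d,D \right)} = \left(D + d\right) + 22 = 22 + D + d$)
$F{\left(a \right)} = -11 + a$ ($F{\left(a \right)} = -2 + \left(a - 9\right) = -2 + \left(-9 + a\right) = -11 + a$)
$K{\left(J,T{\left(1 \right)} \right)} - 208 F{\left(22 \right)} = \left(22 + \frac{17 + 3 \cdot 1}{5 + 1} + 1\right) - 208 \left(-11 + 22\right) = \left(22 + \frac{17 + 3}{6} + 1\right) - 2288 = \left(22 + \frac{1}{6} \cdot 20 + 1\right) - 2288 = \left(22 + \frac{10}{3} + 1\right) - 2288 = \frac{79}{3} - 2288 = - \frac{6785}{3}$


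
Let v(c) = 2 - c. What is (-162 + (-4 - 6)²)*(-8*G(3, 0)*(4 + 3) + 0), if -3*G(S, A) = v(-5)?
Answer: -24304/3 ≈ -8101.3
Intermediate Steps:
G(S, A) = -7/3 (G(S, A) = -(2 - 1*(-5))/3 = -(2 + 5)/3 = -⅓*7 = -7/3)
(-162 + (-4 - 6)²)*(-8*G(3, 0)*(4 + 3) + 0) = (-162 + (-4 - 6)²)*(-(-56)*(4 + 3)/3 + 0) = (-162 + (-10)²)*(-(-56)*7/3 + 0) = (-162 + 100)*(-8*(-49/3) + 0) = -62*(392/3 + 0) = -62*392/3 = -24304/3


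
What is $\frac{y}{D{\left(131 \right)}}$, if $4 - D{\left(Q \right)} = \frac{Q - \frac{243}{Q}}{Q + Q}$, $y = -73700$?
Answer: $- \frac{252953140}{12037} \approx -21015.0$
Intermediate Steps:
$D{\left(Q \right)} = 4 - \frac{Q - \frac{243}{Q}}{2 Q}$ ($D{\left(Q \right)} = 4 - \frac{Q - \frac{243}{Q}}{Q + Q} = 4 - \frac{Q - \frac{243}{Q}}{2 Q}$)
$\frac{y}{D{\left(131 \right)}} = - \frac{73700}{\frac{7}{2} + \frac{243}{2 \cdot 17161}} = - \frac{73700}{\frac{7}{2} + \frac{243}{2} \cdot \frac{1}{17161}} = - \frac{73700}{\frac{7}{2} + \frac{243}{34322}} = - \frac{73700}{\frac{60185}{17161}} = \left(-73700\right) \frac{17161}{60185} = - \frac{252953140}{12037}$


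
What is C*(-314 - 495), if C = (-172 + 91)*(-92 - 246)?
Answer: -22148802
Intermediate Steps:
C = 27378 (C = -81*(-338) = 27378)
C*(-314 - 495) = 27378*(-314 - 495) = 27378*(-809) = -22148802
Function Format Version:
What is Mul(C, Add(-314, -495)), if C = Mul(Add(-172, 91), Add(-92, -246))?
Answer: -22148802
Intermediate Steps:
C = 27378 (C = Mul(-81, -338) = 27378)
Mul(C, Add(-314, -495)) = Mul(27378, Add(-314, -495)) = Mul(27378, -809) = -22148802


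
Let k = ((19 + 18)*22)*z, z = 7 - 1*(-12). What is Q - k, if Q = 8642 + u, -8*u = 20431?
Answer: -75023/8 ≈ -9377.9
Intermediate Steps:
u = -20431/8 (u = -⅛*20431 = -20431/8 ≈ -2553.9)
z = 19 (z = 7 + 12 = 19)
Q = 48705/8 (Q = 8642 - 20431/8 = 48705/8 ≈ 6088.1)
k = 15466 (k = ((19 + 18)*22)*19 = (37*22)*19 = 814*19 = 15466)
Q - k = 48705/8 - 1*15466 = 48705/8 - 15466 = -75023/8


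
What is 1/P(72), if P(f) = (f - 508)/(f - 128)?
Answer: 14/109 ≈ 0.12844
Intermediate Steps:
P(f) = (-508 + f)/(-128 + f)
1/P(72) = 1/((-508 + 72)/(-128 + 72)) = 1/(-436/(-56)) = 1/(-1/56*(-436)) = 1/(109/14) = 14/109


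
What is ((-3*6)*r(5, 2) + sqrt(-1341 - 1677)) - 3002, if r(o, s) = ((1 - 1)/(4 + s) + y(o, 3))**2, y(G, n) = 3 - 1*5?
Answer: -3074 + I*sqrt(3018) ≈ -3074.0 + 54.936*I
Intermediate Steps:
y(G, n) = -2 (y(G, n) = 3 - 5 = -2)
r(o, s) = 4 (r(o, s) = ((1 - 1)/(4 + s) - 2)**2 = (0/(4 + s) - 2)**2 = (0 - 2)**2 = (-2)**2 = 4)
((-3*6)*r(5, 2) + sqrt(-1341 - 1677)) - 3002 = (-3*6*4 + sqrt(-1341 - 1677)) - 3002 = (-18*4 + sqrt(-3018)) - 3002 = (-72 + I*sqrt(3018)) - 3002 = -3074 + I*sqrt(3018)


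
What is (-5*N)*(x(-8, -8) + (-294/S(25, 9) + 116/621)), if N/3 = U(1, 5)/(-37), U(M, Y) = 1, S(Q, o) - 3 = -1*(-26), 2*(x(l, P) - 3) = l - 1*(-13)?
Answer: -21665/12006 ≈ -1.8045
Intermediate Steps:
x(l, P) = 19/2 + l/2 (x(l, P) = 3 + (l - 1*(-13))/2 = 3 + (l + 13)/2 = 3 + (13 + l)/2 = 3 + (13/2 + l/2) = 19/2 + l/2)
S(Q, o) = 29 (S(Q, o) = 3 - 1*(-26) = 3 + 26 = 29)
N = -3/37 (N = 3*(1/(-37)) = 3*(1*(-1/37)) = 3*(-1/37) = -3/37 ≈ -0.081081)
(-5*N)*(x(-8, -8) + (-294/S(25, 9) + 116/621)) = (-5*(-3/37))*((19/2 + (1/2)*(-8)) + (-294/29 + 116/621)) = 15*((19/2 - 4) + (-294*1/29 + 116*(1/621)))/37 = 15*(11/2 + (-294/29 + 116/621))/37 = 15*(11/2 - 179210/18009)/37 = (15/37)*(-160321/36018) = -21665/12006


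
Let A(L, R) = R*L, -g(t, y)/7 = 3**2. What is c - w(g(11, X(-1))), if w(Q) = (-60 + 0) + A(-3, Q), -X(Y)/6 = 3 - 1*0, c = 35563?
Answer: 35434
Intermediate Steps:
X(Y) = -18 (X(Y) = -6*(3 - 1*0) = -6*(3 + 0) = -6*3 = -18)
g(t, y) = -63 (g(t, y) = -7*3**2 = -7*9 = -63)
A(L, R) = L*R
w(Q) = -60 - 3*Q (w(Q) = (-60 + 0) - 3*Q = -60 - 3*Q)
c - w(g(11, X(-1))) = 35563 - (-60 - 3*(-63)) = 35563 - (-60 + 189) = 35563 - 1*129 = 35563 - 129 = 35434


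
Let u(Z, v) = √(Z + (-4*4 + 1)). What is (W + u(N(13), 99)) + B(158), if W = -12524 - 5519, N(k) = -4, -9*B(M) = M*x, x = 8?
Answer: -163651/9 + I*√19 ≈ -18183.0 + 4.3589*I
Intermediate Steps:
B(M) = -8*M/9 (B(M) = -M*8/9 = -8*M/9)
u(Z, v) = √(-15 + Z) (u(Z, v) = √(Z + (-16 + 1)) = √(Z - 15) = √(-15 + Z))
W = -18043
(W + u(N(13), 99)) + B(158) = (-18043 + √(-15 - 4)) - 8/9*158 = (-18043 + √(-19)) - 1264/9 = (-18043 + I*√19) - 1264/9 = -163651/9 + I*√19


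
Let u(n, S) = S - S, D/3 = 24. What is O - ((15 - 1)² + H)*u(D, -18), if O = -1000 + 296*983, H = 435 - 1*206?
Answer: 289968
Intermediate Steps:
H = 229 (H = 435 - 206 = 229)
D = 72 (D = 3*24 = 72)
u(n, S) = 0
O = 289968 (O = -1000 + 290968 = 289968)
O - ((15 - 1)² + H)*u(D, -18) = 289968 - ((15 - 1)² + 229)*0 = 289968 - (14² + 229)*0 = 289968 - (196 + 229)*0 = 289968 - 425*0 = 289968 - 1*0 = 289968 + 0 = 289968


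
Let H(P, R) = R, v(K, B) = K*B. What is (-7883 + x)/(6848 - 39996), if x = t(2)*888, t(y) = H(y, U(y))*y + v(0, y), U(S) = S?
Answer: 4331/33148 ≈ 0.13066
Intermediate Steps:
v(K, B) = B*K
t(y) = y**2 (t(y) = y*y + y*0 = y**2 + 0 = y**2)
x = 3552 (x = 2**2*888 = 4*888 = 3552)
(-7883 + x)/(6848 - 39996) = (-7883 + 3552)/(6848 - 39996) = -4331/(-33148) = -4331*(-1/33148) = 4331/33148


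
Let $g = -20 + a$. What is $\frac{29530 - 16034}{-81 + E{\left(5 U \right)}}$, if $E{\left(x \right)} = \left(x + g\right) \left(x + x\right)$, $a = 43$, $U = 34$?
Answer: $\frac{13496}{65539} \approx 0.20592$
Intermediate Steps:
$g = 23$ ($g = -20 + 43 = 23$)
$E{\left(x \right)} = 2 x \left(23 + x\right)$ ($E{\left(x \right)} = \left(x + 23\right) \left(x + x\right) = \left(23 + x\right) 2 x = 2 x \left(23 + x\right)$)
$\frac{29530 - 16034}{-81 + E{\left(5 U \right)}} = \frac{29530 - 16034}{-81 + 2 \cdot 5 \cdot 34 \left(23 + 5 \cdot 34\right)} = \frac{13496}{-81 + 2 \cdot 170 \left(23 + 170\right)} = \frac{13496}{-81 + 2 \cdot 170 \cdot 193} = \frac{13496}{-81 + 65620} = \frac{13496}{65539}$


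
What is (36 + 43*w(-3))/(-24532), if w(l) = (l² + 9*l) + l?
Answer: 867/24532 ≈ 0.035342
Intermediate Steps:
w(l) = l² + 10*l
(36 + 43*w(-3))/(-24532) = (36 + 43*(-3*(10 - 3)))/(-24532) = (36 + 43*(-3*7))*(-1/24532) = (36 + 43*(-21))*(-1/24532) = (36 - 903)*(-1/24532) = -867*(-1/24532) = 867/24532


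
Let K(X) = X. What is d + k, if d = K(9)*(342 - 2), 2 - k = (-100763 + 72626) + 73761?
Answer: -42562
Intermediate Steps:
k = -45622 (k = 2 - ((-100763 + 72626) + 73761) = 2 - (-28137 + 73761) = 2 - 1*45624 = 2 - 45624 = -45622)
d = 3060 (d = 9*(342 - 2) = 9*340 = 3060)
d + k = 3060 - 45622 = -42562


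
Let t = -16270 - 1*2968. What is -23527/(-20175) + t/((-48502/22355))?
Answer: 4338856183652/489263925 ≈ 8868.1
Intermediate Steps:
t = -19238 (t = -16270 - 2968 = -19238)
-23527/(-20175) + t/((-48502/22355)) = -23527/(-20175) - 19238/((-48502/22355)) = -23527*(-1/20175) - 19238/((-48502*1/22355)) = 23527/20175 - 19238/(-48502/22355) = 23527/20175 - 19238*(-22355/48502) = 23527/20175 + 215032745/24251 = 4338856183652/489263925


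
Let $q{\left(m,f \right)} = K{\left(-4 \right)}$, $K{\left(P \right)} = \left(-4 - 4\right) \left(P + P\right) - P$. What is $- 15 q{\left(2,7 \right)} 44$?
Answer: $-44880$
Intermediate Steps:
$K{\left(P \right)} = - 17 P$ ($K{\left(P \right)} = - 8 \cdot 2 P - P = - 16 P - P = - 17 P$)
$q{\left(m,f \right)} = 68$ ($q{\left(m,f \right)} = \left(-17\right) \left(-4\right) = 68$)
$- 15 q{\left(2,7 \right)} 44 = \left(-15\right) 68 \cdot 44 = \left(-1020\right) 44 = -44880$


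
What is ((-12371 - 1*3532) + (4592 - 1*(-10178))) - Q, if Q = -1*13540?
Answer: 12407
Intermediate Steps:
Q = -13540
((-12371 - 1*3532) + (4592 - 1*(-10178))) - Q = ((-12371 - 1*3532) + (4592 - 1*(-10178))) - 1*(-13540) = ((-12371 - 3532) + (4592 + 10178)) + 13540 = (-15903 + 14770) + 13540 = -1133 + 13540 = 12407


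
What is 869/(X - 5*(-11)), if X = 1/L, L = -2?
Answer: 1738/109 ≈ 15.945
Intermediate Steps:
X = -1/2 (X = 1/(-2) = -1/2 ≈ -0.50000)
869/(X - 5*(-11)) = 869/(-1/2 - 5*(-11)) = 869/(-1/2 + 55) = 869/(109/2) = 869*(2/109) = 1738/109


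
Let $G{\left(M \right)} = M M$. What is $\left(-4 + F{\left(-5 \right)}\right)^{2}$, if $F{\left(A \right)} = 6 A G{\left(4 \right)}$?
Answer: $234256$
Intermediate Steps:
$G{\left(M \right)} = M^{2}$
$F{\left(A \right)} = 96 A$ ($F{\left(A \right)} = 6 A 4^{2} = 6 A 16 = 96 A$)
$\left(-4 + F{\left(-5 \right)}\right)^{2} = \left(-4 + 96 \left(-5\right)\right)^{2} = \left(-4 - 480\right)^{2} = \left(-484\right)^{2} = 234256$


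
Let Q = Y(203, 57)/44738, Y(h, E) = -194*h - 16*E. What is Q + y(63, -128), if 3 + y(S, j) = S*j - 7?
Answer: -180627453/22369 ≈ -8074.9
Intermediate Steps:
Q = -20147/22369 (Q = (-194*203 - 16*57)/44738 = (-39382 - 912)*(1/44738) = -40294*1/44738 = -20147/22369 ≈ -0.90067)
y(S, j) = -10 + S*j (y(S, j) = -3 + (S*j - 7) = -3 + (-7 + S*j) = -10 + S*j)
Q + y(63, -128) = -20147/22369 + (-10 + 63*(-128)) = -20147/22369 + (-10 - 8064) = -20147/22369 - 8074 = -180627453/22369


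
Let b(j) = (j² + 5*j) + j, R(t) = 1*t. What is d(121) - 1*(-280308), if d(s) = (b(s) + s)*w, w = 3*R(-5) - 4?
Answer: -13964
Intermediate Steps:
R(t) = t
b(j) = j² + 6*j
w = -19 (w = 3*(-5) - 4 = -15 - 4 = -19)
d(s) = -19*s - 19*s*(6 + s) (d(s) = (s*(6 + s) + s)*(-19) = (s + s*(6 + s))*(-19) = -19*s - 19*s*(6 + s))
d(121) - 1*(-280308) = 19*121*(-7 - 1*121) - 1*(-280308) = 19*121*(-7 - 121) + 280308 = 19*121*(-128) + 280308 = -294272 + 280308 = -13964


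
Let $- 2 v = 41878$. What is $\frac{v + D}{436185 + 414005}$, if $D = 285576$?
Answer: $\frac{264637}{850190} \approx 0.31127$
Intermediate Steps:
$v = -20939$ ($v = \left(- \frac{1}{2}\right) 41878 = -20939$)
$\frac{v + D}{436185 + 414005} = \frac{-20939 + 285576}{436185 + 414005} = \frac{264637}{850190}$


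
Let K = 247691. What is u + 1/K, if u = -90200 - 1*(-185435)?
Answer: 23588852386/247691 ≈ 95235.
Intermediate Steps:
u = 95235 (u = -90200 + 185435 = 95235)
u + 1/K = 95235 + 1/247691 = 23588852386/247691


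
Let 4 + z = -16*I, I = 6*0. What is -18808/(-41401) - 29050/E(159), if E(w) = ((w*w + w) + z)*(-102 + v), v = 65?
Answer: 9451754853/19481902966 ≈ 0.48516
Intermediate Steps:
I = 0
z = -4 (z = -4 - 16*0 = -4 + 0 = -4)
E(w) = 148 - 37*w - 37*w² (E(w) = ((w*w + w) - 4)*(-102 + 65) = ((w² + w) - 4)*(-37) = ((w + w²) - 4)*(-37) = (-4 + w + w²)*(-37) = 148 - 37*w - 37*w²)
-18808/(-41401) - 29050/E(159) = -18808/(-41401) - 29050/(148 - 37*159 - 37*159²) = -18808*(-1/41401) - 29050/(148 - 5883 - 37*25281) = 18808/41401 - 29050/(148 - 5883 - 935397) = 18808/41401 - 29050/(-941132) = 18808/41401 - 29050*(-1/941132) = 18808/41401 + 14525/470566 = 9451754853/19481902966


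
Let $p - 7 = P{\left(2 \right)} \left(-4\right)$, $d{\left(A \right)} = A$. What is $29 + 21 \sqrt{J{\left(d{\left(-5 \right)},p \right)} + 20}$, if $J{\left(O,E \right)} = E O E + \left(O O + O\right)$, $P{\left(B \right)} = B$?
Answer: $29 + 21 \sqrt{35} \approx 153.24$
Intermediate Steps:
$p = -1$ ($p = 7 + 2 \left(-4\right) = 7 - 8 = -1$)
$J{\left(O,E \right)} = O + O^{2} + O E^{2}$ ($J{\left(O,E \right)} = O E^{2} + \left(O^{2} + O\right) = O E^{2} + \left(O + O^{2}\right) = O + O^{2} + O E^{2}$)
$29 + 21 \sqrt{J{\left(d{\left(-5 \right)},p \right)} + 20} = 29 + 21 \sqrt{- 5 \left(1 - 5 + \left(-1\right)^{2}\right) + 20} = 29 + 21 \sqrt{- 5 \left(1 - 5 + 1\right) + 20} = 29 + 21 \sqrt{\left(-5\right) \left(-3\right) + 20} = 29 + 21 \sqrt{15 + 20} = 29 + 21 \sqrt{35}$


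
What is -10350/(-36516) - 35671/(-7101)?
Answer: 229342931/43216686 ≈ 5.3068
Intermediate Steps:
-10350/(-36516) - 35671/(-7101) = -10350*(-1/36516) - 35671*(-1/7101) = 1725/6086 + 35671/7101 = 229342931/43216686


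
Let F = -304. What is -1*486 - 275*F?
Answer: 83114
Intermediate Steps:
-1*486 - 275*F = -1*486 - 275*(-304) = -486 + 83600 = 83114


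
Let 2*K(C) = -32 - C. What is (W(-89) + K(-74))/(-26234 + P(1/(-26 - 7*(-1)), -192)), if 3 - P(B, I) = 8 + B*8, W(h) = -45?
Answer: 456/498533 ≈ 0.00091468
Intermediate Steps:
P(B, I) = -5 - 8*B (P(B, I) = 3 - (8 + B*8) = 3 - (8 + 8*B) = 3 + (-8 - 8*B) = -5 - 8*B)
K(C) = -16 - C/2 (K(C) = (-32 - C)/2 = -16 - C/2)
(W(-89) + K(-74))/(-26234 + P(1/(-26 - 7*(-1)), -192)) = (-45 + (-16 - 1/2*(-74)))/(-26234 + (-5 - 8/(-26 - 7*(-1)))) = (-45 + (-16 + 37))/(-26234 + (-5 - 8/(-26 + 7))) = (-45 + 21)/(-26234 + (-5 - 8/(-19))) = -24/(-26234 + (-5 - 8*(-1/19))) = -24/(-26234 + (-5 + 8/19)) = -24/(-26234 - 87/19) = -24/(-498533/19) = -24*(-19/498533) = 456/498533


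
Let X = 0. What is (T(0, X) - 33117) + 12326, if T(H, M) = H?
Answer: -20791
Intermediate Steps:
(T(0, X) - 33117) + 12326 = (0 - 33117) + 12326 = -33117 + 12326 = -20791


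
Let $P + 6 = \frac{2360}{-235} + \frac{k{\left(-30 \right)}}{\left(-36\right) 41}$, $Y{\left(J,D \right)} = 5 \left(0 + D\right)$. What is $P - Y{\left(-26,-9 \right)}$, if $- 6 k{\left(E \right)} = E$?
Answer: $\frac{2008601}{69372} \approx 28.954$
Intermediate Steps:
$Y{\left(J,D \right)} = 5 D$
$k{\left(E \right)} = - \frac{E}{6}$
$P = - \frac{1113139}{69372}$ ($P = -6 + \left(\frac{2360}{-235} + \frac{\left(- \frac{1}{6}\right) \left(-30\right)}{\left(-36\right) 41}\right) = -6 + \left(2360 \left(- \frac{1}{235}\right) + \frac{5}{-1476}\right) = -6 + \left(- \frac{472}{47} + 5 \left(- \frac{1}{1476}\right)\right) = -6 - \frac{696907}{69372} = - \frac{1113139}{69372} \approx -16.046$)
$P - Y{\left(-26,-9 \right)} = - \frac{1113139}{69372} - 5 \left(-9\right) = - \frac{1113139}{69372} - -45 = - \frac{1113139}{69372} + 45 = \frac{2008601}{69372}$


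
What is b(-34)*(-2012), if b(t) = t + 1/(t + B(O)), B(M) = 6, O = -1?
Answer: 479359/7 ≈ 68480.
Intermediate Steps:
b(t) = t + 1/(6 + t) (b(t) = t + 1/(t + 6) = t + 1/(6 + t))
b(-34)*(-2012) = ((1 + (-34)² + 6*(-34))/(6 - 34))*(-2012) = ((1 + 1156 - 204)/(-28))*(-2012) = -1/28*953*(-2012) = -953/28*(-2012) = 479359/7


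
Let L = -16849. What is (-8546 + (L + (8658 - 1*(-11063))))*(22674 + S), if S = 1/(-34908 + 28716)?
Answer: -398307443659/3096 ≈ -1.2865e+8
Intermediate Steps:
S = -1/6192 (S = 1/(-6192) = -1/6192 ≈ -0.00016150)
(-8546 + (L + (8658 - 1*(-11063))))*(22674 + S) = (-8546 + (-16849 + (8658 - 1*(-11063))))*(22674 - 1/6192) = (-8546 + (-16849 + (8658 + 11063)))*(140397407/6192) = (-8546 + (-16849 + 19721))*(140397407/6192) = (-8546 + 2872)*(140397407/6192) = -5674*140397407/6192 = -398307443659/3096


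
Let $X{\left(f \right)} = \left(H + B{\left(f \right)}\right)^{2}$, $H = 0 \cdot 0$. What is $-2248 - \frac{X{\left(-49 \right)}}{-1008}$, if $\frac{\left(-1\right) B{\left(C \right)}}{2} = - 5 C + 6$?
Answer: $- \frac{503495}{252} \approx -1998.0$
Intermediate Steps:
$H = 0$
$B{\left(C \right)} = -12 + 10 C$ ($B{\left(C \right)} = - 2 \left(- 5 C + 6\right) = - 2 \left(6 - 5 C\right) = -12 + 10 C$)
$X{\left(f \right)} = \left(-12 + 10 f\right)^{2}$ ($X{\left(f \right)} = \left(0 + \left(-12 + 10 f\right)\right)^{2} = \left(-12 + 10 f\right)^{2}$)
$-2248 - \frac{X{\left(-49 \right)}}{-1008} = -2248 - \frac{4 \left(-6 + 5 \left(-49\right)\right)^{2}}{-1008} = -2248 - 4 \left(-6 - 245\right)^{2} \left(- \frac{1}{1008}\right) = -2248 - 4 \left(-251\right)^{2} \left(- \frac{1}{1008}\right) = -2248 - 4 \cdot 63001 \left(- \frac{1}{1008}\right) = -2248 - 252004 \left(- \frac{1}{1008}\right) = -2248 - - \frac{63001}{252} = -2248 + \frac{63001}{252} = - \frac{503495}{252}$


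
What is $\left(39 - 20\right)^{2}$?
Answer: $361$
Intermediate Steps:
$\left(39 - 20\right)^{2} = 19^{2} = 361$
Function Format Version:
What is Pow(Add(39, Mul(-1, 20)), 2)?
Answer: 361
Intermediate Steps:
Pow(Add(39, Mul(-1, 20)), 2) = Pow(Add(39, -20), 2) = Pow(19, 2) = 361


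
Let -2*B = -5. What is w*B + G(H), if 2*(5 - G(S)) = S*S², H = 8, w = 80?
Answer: -51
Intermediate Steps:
B = 5/2 (B = -½*(-5) = 5/2 ≈ 2.5000)
G(S) = 5 - S³/2 (G(S) = 5 - S*S²/2 = 5 - S³/2)
w*B + G(H) = 80*(5/2) + (5 - ½*8³) = 200 + (5 - ½*512) = 200 + (5 - 256) = 200 - 251 = -51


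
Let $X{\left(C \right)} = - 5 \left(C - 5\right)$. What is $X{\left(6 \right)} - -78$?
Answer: $73$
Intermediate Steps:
$X{\left(C \right)} = 25 - 5 C$ ($X{\left(C \right)} = - 5 \left(-5 + C\right) = 25 - 5 C$)
$X{\left(6 \right)} - -78 = \left(25 - 30\right) - -78 = \left(25 - 30\right) + 78 = -5 + 78 = 73$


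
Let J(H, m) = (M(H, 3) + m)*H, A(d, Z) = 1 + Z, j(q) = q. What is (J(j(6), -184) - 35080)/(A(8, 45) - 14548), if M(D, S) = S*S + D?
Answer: 18047/7251 ≈ 2.4889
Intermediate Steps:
M(D, S) = D + S**2 (M(D, S) = S**2 + D = D + S**2)
J(H, m) = H*(9 + H + m) (J(H, m) = ((H + 3**2) + m)*H = ((H + 9) + m)*H = ((9 + H) + m)*H = (9 + H + m)*H = H*(9 + H + m))
(J(j(6), -184) - 35080)/(A(8, 45) - 14548) = (6*(9 + 6 - 184) - 35080)/((1 + 45) - 14548) = (6*(-169) - 35080)/(46 - 14548) = (-1014 - 35080)/(-14502) = -36094*(-1/14502) = 18047/7251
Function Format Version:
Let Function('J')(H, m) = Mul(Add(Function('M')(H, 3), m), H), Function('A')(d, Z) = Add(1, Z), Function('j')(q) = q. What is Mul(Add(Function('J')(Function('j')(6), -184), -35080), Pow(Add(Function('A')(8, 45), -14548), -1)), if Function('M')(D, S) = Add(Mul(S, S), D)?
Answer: Rational(18047, 7251) ≈ 2.4889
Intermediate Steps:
Function('M')(D, S) = Add(D, Pow(S, 2)) (Function('M')(D, S) = Add(Pow(S, 2), D) = Add(D, Pow(S, 2)))
Function('J')(H, m) = Mul(H, Add(9, H, m)) (Function('J')(H, m) = Mul(Add(Add(H, Pow(3, 2)), m), H) = Mul(Add(Add(H, 9), m), H) = Mul(Add(Add(9, H), m), H) = Mul(Add(9, H, m), H) = Mul(H, Add(9, H, m)))
Mul(Add(Function('J')(Function('j')(6), -184), -35080), Pow(Add(Function('A')(8, 45), -14548), -1)) = Mul(Add(Mul(6, Add(9, 6, -184)), -35080), Pow(Add(Add(1, 45), -14548), -1)) = Mul(Add(Mul(6, -169), -35080), Pow(Add(46, -14548), -1)) = Mul(Add(-1014, -35080), Pow(-14502, -1)) = Mul(-36094, Rational(-1, 14502)) = Rational(18047, 7251)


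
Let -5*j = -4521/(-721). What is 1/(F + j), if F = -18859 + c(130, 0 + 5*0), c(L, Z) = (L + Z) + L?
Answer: -3605/67053916 ≈ -5.3763e-5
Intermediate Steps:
j = -4521/3605 (j = -(-4521)/(5*(-721)) = -(-4521)*(-1)/(5*721) = -⅕*4521/721 = -4521/3605 ≈ -1.2541)
c(L, Z) = Z + 2*L
F = -18599 (F = -18859 + ((0 + 5*0) + 2*130) = -18859 + ((0 + 0) + 260) = -18859 + (0 + 260) = -18859 + 260 = -18599)
1/(F + j) = 1/(-18599 - 4521/3605) = 1/(-67053916/3605) = -3605/67053916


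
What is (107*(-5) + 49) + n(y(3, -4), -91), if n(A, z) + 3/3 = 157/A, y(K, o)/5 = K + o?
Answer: -2592/5 ≈ -518.40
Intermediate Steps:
y(K, o) = 5*K + 5*o (y(K, o) = 5*(K + o) = 5*K + 5*o)
n(A, z) = -1 + 157/A
(107*(-5) + 49) + n(y(3, -4), -91) = (107*(-5) + 49) + (157 - (5*3 + 5*(-4)))/(5*3 + 5*(-4)) = (-535 + 49) + (157 - (15 - 20))/(15 - 20) = -486 + (157 - 1*(-5))/(-5) = -486 - (157 + 5)/5 = -486 - ⅕*162 = -486 - 162/5 = -2592/5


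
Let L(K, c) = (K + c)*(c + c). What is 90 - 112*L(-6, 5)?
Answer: 1210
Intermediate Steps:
L(K, c) = 2*c*(K + c) (L(K, c) = (K + c)*(2*c) = 2*c*(K + c))
90 - 112*L(-6, 5) = 90 - 224*5*(-6 + 5) = 90 - 224*5*(-1) = 90 - 112*(-10) = 90 + 1120 = 1210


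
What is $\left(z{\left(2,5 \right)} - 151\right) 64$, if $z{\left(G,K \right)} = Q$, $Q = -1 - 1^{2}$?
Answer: $-9792$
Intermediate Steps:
$Q = -2$ ($Q = -1 - 1 = -2$)
$z{\left(G,K \right)} = -2$
$\left(z{\left(2,5 \right)} - 151\right) 64 = \left(-2 - 151\right) 64 = \left(-153\right) 64 = -9792$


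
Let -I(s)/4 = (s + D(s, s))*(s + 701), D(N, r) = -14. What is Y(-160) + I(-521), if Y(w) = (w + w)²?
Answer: 487600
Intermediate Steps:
Y(w) = 4*w² (Y(w) = (2*w)² = 4*w²)
I(s) = -4*(-14 + s)*(701 + s) (I(s) = -4*(s - 14)*(s + 701) = -4*(-14 + s)*(701 + s))
Y(-160) + I(-521) = 4*(-160)² + (39256 - 2748*(-521) - 4*(-521)²) = 4*25600 + (39256 + 1431708 - 4*271441) = 102400 + (39256 + 1431708 - 1085764) = 102400 + 385200 = 487600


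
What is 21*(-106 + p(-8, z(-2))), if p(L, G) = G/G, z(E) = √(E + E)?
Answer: -2205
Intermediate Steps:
z(E) = √2*√E (z(E) = √(2*E) = √2*√E)
p(L, G) = 1
21*(-106 + p(-8, z(-2))) = 21*(-106 + 1) = 21*(-105) = -2205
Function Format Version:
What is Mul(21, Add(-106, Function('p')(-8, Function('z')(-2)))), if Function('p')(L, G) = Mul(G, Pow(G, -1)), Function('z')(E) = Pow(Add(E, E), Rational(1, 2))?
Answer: -2205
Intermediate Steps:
Function('z')(E) = Mul(Pow(2, Rational(1, 2)), Pow(E, Rational(1, 2))) (Function('z')(E) = Pow(Mul(2, E), Rational(1, 2)) = Mul(Pow(2, Rational(1, 2)), Pow(E, Rational(1, 2))))
Function('p')(L, G) = 1
Mul(21, Add(-106, Function('p')(-8, Function('z')(-2)))) = Mul(21, Add(-106, 1)) = Mul(21, -105) = -2205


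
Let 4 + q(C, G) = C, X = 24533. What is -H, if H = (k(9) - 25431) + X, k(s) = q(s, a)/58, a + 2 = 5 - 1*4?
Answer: 52079/58 ≈ 897.91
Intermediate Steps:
a = -1 (a = -2 + (5 - 1*4) = -2 + (5 - 4) = -2 + 1 = -1)
q(C, G) = -4 + C
k(s) = -2/29 + s/58 (k(s) = (-4 + s)/58 = (-4 + s)*(1/58) = -2/29 + s/58)
H = -52079/58 (H = ((-2/29 + (1/58)*9) - 25431) + 24533 = ((-2/29 + 9/58) - 25431) + 24533 = (5/58 - 25431) + 24533 = -1474993/58 + 24533 = -52079/58 ≈ -897.91)
-H = -1*(-52079/58) = 52079/58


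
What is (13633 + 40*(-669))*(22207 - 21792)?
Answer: -5447705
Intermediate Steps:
(13633 + 40*(-669))*(22207 - 21792) = (13633 - 26760)*415 = -13127*415 = -5447705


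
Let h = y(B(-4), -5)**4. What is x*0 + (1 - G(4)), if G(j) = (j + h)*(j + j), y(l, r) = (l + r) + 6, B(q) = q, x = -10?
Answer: -679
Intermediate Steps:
y(l, r) = 6 + l + r
h = 81 (h = (6 - 4 - 5)**4 = (-3)**4 = 81)
G(j) = 2*j*(81 + j) (G(j) = (j + 81)*(j + j) = (81 + j)*(2*j) = 2*j*(81 + j))
x*0 + (1 - G(4)) = -10*0 + (1 - 2*4*(81 + 4)) = 0 + (1 - 2*4*85) = 0 + (1 - 1*680) = 0 + (1 - 680) = 0 - 679 = -679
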